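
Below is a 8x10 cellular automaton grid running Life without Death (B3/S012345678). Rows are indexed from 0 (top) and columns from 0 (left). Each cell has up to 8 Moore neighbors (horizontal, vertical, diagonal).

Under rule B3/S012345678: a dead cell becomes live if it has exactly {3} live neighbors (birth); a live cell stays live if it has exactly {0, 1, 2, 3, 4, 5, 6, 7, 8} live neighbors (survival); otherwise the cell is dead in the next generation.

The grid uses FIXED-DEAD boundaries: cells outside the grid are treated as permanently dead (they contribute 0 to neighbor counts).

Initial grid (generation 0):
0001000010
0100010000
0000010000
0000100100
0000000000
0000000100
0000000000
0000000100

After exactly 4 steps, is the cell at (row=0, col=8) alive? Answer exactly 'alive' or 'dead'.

Answer: alive

Derivation:
Simulating step by step:
Generation 0 (given above): 9 live cells
Generation 1: 12 live cells
0001000010
0100110000
0000111000
0000100100
0000000000
0000000100
0000000000
0000000100
Generation 2: 17 live cells
0001100010
0101111000
0001111000
0000101100
0000000000
0000000100
0000000000
0000000100
Generation 3: 23 live cells
0011100010
0101111100
0011111000
0001101100
0000001100
0000000100
0000000000
0000000100
Generation 4: 29 live cells
0011101110
0101111100
0011111000
0011101100
0000011110
0000001100
0000000000
0000000100

Cell (0,8) at generation 4: 1 -> alive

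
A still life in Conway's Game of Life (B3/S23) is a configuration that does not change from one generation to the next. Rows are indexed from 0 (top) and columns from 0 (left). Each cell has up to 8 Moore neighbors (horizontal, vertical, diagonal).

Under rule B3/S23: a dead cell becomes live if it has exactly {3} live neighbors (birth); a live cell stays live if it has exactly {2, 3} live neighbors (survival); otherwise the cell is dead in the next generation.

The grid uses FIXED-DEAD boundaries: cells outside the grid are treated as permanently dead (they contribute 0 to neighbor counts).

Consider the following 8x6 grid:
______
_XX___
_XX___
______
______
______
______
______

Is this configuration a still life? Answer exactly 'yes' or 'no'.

Answer: yes

Derivation:
Compute generation 1 and compare to generation 0 (given above):
Generation 1:
______
_XX___
_XX___
______
______
______
______
______
The grids are IDENTICAL -> still life.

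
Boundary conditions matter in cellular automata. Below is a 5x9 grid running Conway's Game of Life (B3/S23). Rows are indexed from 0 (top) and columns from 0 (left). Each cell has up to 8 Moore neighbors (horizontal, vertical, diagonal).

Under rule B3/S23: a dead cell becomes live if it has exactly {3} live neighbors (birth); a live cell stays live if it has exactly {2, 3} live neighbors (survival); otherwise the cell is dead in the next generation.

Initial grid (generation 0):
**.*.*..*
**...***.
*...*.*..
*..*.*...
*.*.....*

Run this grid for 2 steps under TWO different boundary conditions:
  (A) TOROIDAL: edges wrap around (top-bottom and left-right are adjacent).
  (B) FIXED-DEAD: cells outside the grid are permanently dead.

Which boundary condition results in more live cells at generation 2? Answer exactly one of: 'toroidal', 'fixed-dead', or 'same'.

Answer: fixed-dead

Derivation:
Under TOROIDAL boundary, generation 2:
..*.*....
...****.*
.*..***..
.**..*..*
..*......
Population = 16

Under FIXED-DEAD boundary, generation 2:
.***..*..
*.*.**.**
.*..***..
**.***...
....*....
Population = 20

Comparison: toroidal=16, fixed-dead=20 -> fixed-dead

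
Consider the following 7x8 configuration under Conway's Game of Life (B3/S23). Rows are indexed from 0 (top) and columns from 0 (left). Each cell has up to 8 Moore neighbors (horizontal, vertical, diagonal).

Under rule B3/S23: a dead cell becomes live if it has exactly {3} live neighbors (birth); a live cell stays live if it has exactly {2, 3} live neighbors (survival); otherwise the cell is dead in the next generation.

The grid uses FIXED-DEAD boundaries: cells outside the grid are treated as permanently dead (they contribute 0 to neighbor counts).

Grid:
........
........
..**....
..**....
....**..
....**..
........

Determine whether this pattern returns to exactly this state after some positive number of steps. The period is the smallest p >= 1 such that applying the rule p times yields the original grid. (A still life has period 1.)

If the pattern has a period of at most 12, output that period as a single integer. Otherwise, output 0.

Answer: 2

Derivation:
Simulating and comparing each generation to the original:
Gen 0 (original, given above): 8 live cells
Gen 1: 6 live cells, differs from original
Gen 2: 8 live cells, MATCHES original -> period = 2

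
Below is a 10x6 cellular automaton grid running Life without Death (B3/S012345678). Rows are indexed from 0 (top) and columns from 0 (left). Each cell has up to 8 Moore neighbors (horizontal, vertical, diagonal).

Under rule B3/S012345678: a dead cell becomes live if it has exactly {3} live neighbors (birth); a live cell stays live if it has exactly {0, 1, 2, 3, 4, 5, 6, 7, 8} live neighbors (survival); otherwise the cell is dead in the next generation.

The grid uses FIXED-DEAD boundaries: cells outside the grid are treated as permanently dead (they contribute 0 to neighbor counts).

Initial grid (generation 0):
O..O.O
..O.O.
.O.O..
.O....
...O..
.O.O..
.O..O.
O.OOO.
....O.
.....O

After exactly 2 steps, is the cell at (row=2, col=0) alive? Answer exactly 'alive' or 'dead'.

Simulating step by step:
Generation 0 (given above): 19 live cells
Generation 1: 26 live cells
O..OOO
.OO.O.
.O.O..
.O....
...O..
.O.OO.
OO..O.
OOOOOO
....OO
.....O
Generation 2: 36 live cells
OOOOOO
OOO.OO
OO.O..
.O....
...OO.
OO.OO.
OO..O.
OOOOOO
.OO.OO
....OO

Cell (2,0) at generation 2: 1 -> alive

Answer: alive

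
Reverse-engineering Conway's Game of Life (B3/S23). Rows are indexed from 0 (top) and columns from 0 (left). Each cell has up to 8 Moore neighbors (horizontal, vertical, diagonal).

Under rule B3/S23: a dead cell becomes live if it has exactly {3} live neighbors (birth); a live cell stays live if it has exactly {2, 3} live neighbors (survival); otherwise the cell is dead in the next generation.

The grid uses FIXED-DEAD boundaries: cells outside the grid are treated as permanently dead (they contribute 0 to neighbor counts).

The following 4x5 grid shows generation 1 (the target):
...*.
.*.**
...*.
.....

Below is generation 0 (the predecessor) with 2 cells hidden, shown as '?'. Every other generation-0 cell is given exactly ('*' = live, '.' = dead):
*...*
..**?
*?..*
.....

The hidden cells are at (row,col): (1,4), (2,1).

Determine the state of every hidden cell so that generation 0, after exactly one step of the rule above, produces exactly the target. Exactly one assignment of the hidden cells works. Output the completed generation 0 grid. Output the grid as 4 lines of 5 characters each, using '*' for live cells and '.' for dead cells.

Answer: *...*
..**.
*...*
.....

Derivation:
Hidden generation-0 cells (in order): (1,4), (2,1).
A hidden cell only influences target cells in its own 3x3 neighborhood. Try each of the 2^2 = 4 assignments, step the completed generation 0 forward once under B3/S23, and compare with the target:
  (1,4)=. (2,1)=. -> step reproduces the target at every cell -> ACCEPT
  (1,4)=. (2,1)=* -> step gives (1,0)='*' but target has '.' -> reject
  (1,4)=* (2,1)=. -> step gives (0,3)='.' but target has '*' -> reject
  (1,4)=* (2,1)=* -> step gives (0,3)='.' but target has '*' -> reject
Unique solution: (1,4)=dead, (2,1)=dead.
Check: live-neighbor counts of every cell in the completed generation 0:
02231
23133
02231
11011
Applying B3/S23 to generation 0 with these counts gives:
...*.
.*.**
...*.
.....
which matches the target exactly.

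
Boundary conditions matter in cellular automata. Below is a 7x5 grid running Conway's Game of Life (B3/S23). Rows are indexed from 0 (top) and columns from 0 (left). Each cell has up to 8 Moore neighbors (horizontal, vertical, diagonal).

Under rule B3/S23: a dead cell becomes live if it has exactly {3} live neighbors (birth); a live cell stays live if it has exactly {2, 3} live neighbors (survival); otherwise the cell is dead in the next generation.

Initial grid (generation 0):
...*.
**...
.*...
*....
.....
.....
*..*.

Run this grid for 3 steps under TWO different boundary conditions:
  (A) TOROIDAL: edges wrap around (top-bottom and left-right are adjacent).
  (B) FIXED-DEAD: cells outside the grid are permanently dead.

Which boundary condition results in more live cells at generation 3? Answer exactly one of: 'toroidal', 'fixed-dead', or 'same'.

Under TOROIDAL boundary, generation 3:
*****
*...*
.*...
.*...
.....
.....
*****
Population = 14

Under FIXED-DEAD boundary, generation 3:
***..
.....
*.*..
.*...
.....
.....
.....
Population = 6

Comparison: toroidal=14, fixed-dead=6 -> toroidal

Answer: toroidal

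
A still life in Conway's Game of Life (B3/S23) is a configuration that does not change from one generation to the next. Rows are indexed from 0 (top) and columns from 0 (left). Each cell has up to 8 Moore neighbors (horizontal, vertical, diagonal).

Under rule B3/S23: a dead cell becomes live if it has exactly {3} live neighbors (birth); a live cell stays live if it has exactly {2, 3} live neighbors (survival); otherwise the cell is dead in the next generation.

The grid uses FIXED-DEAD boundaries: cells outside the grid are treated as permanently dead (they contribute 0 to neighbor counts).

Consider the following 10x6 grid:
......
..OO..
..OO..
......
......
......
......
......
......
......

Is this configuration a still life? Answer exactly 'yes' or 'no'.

Compute generation 1 and compare to generation 0 (given above):
Generation 1:
......
..OO..
..OO..
......
......
......
......
......
......
......
The grids are IDENTICAL -> still life.

Answer: yes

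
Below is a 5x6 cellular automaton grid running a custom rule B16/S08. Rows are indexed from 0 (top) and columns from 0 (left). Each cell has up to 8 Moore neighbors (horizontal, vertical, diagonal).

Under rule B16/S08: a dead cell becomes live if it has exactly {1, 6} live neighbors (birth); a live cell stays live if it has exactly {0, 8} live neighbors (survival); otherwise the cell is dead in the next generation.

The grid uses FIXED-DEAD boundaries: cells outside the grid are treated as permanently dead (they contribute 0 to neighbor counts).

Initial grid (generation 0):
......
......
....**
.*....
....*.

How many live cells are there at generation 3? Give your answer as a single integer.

Answer: 16

Derivation:
Simulating step by step:
Generation 0 (given above): 4 live cells
Generation 1: 14 live cells
......
...*..
****..
***...
******
Generation 2: 5 live cells
..***.
......
......
.*.*..
......
Generation 3: 16 live cells
.*...*
.*...*
**.**.
**.**.
**.**.
Population at generation 3: 16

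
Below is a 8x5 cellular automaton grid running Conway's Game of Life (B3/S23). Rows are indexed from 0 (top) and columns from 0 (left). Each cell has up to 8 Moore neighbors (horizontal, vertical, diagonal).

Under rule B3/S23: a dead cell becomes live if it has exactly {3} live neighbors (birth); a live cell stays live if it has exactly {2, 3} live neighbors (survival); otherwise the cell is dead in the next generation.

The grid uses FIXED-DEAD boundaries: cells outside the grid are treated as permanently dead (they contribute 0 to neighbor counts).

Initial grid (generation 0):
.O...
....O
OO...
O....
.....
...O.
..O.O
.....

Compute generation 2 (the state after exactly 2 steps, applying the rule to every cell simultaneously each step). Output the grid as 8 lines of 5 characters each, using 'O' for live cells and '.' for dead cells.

Simulating step by step:
Generation 0 (given above): 8 live cells
Generation 1: 8 live cells
.....
OO...
OO...
OO...
.....
...O.
...O.
.....
Generation 2: 5 live cells
(generation 2 grid is the final answer)

Answer: .....
OO...
..O..
OO...
.....
.....
.....
.....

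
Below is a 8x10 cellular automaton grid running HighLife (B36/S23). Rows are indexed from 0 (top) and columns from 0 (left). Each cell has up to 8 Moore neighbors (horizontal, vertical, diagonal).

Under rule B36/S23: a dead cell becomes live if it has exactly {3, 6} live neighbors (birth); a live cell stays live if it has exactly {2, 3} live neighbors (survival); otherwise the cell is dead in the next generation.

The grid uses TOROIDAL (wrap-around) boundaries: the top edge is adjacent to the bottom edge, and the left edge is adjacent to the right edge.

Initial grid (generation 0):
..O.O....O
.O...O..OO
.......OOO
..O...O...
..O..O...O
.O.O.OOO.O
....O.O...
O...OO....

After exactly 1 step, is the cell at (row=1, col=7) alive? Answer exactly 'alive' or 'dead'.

Simulating step by step:
Generation 0 (given above): 26 live cells
Generation 1: 31 live cells
.O.OO...OO
.......O..
O.....OO.O
......OO.O
OOOOOO.OO.
O.OO...OO.
O..O.O.O..
....O.....

Cell (1,7) at generation 1: 1 -> alive

Answer: alive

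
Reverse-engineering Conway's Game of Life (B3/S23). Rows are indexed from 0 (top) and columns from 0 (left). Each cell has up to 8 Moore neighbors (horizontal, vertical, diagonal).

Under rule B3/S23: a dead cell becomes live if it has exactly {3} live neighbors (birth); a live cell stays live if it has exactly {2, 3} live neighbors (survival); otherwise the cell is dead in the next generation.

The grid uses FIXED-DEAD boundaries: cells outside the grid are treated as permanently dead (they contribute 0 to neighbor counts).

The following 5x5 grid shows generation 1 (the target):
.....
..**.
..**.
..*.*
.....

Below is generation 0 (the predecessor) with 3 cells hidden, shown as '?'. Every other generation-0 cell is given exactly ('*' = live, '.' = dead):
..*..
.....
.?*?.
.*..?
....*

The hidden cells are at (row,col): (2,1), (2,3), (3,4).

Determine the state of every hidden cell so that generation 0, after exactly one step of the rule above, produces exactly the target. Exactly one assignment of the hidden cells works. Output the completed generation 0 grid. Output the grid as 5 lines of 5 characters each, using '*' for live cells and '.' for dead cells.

Hidden generation-0 cells (in order): (2,1), (2,3), (3,4).
A hidden cell only influences target cells in its own 3x3 neighborhood. Try each of the 2^3 = 8 assignments, step the completed generation 0 forward once under B3/S23, and compare with the target:
  (2,1)=. (2,3)=. (3,4)=. -> step gives (1,2)='.' but target has '*' -> reject
  (2,1)=. (2,3)=. (3,4)=* -> step gives (1,2)='.' but target has '*' -> reject
  (2,1)=. (2,3)=* (3,4)=. -> step gives (2,3)='.' but target has '*' -> reject
  (2,1)=. (2,3)=* (3,4)=* -> step reproduces the target at every cell -> ACCEPT
  (2,1)=* (2,3)=. (3,4)=. -> step gives (1,1)='*' but target has '.' -> reject
  (2,1)=* (2,3)=. (3,4)=* -> step gives (1,1)='*' but target has '.' -> reject
  (2,1)=* (2,3)=* (3,4)=. -> step gives (1,1)='*' but target has '.' -> reject
  (2,1)=* (2,3)=* (3,4)=* -> step gives (1,1)='*' but target has '.' -> reject
Unique solution: (2,1)=dead, (2,3)=live, (3,4)=live.
Check: live-neighbor counts of every cell in the completed generation 0:
01010
02331
12222
11342
11121
Applying B3/S23 to generation 0 with these counts gives:
.....
..**.
..**.
..*.*
.....
which matches the target exactly.

Answer: ..*..
.....
..**.
.*..*
....*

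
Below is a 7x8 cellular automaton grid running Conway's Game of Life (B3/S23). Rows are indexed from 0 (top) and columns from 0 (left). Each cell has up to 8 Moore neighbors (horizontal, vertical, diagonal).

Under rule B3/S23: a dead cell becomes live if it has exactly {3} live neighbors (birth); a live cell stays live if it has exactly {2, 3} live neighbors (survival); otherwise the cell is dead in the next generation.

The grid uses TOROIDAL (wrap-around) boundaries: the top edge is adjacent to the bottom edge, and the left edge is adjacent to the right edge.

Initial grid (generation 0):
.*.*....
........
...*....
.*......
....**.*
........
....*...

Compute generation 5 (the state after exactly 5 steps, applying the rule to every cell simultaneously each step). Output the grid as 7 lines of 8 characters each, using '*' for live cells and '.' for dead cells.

Answer: ........
........
........
........
........
........
........

Derivation:
Simulating step by step:
Generation 0 (given above): 8 live cells
Generation 1: 4 live cells
........
..*.....
........
....*...
........
....**..
........
Generation 2: 2 live cells
........
........
........
........
....**..
........
........
Generation 3: 0 live cells
........
........
........
........
........
........
........
Generation 4: 0 live cells
........
........
........
........
........
........
........
Generation 5: 0 live cells
(generation 5 grid is the final answer)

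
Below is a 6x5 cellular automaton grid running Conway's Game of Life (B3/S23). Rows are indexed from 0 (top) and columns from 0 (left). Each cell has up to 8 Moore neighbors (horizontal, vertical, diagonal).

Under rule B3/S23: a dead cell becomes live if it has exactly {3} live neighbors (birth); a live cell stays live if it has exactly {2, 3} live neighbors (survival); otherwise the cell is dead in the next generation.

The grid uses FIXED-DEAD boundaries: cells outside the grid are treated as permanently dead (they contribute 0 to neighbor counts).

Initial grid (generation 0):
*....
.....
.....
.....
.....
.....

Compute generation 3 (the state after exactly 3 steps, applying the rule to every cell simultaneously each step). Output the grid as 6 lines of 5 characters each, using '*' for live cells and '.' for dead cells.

Simulating step by step:
Generation 0 (given above): 1 live cells
Generation 1: 0 live cells
.....
.....
.....
.....
.....
.....
Generation 2: 0 live cells
.....
.....
.....
.....
.....
.....
Generation 3: 0 live cells
(generation 3 grid is the final answer)

Answer: .....
.....
.....
.....
.....
.....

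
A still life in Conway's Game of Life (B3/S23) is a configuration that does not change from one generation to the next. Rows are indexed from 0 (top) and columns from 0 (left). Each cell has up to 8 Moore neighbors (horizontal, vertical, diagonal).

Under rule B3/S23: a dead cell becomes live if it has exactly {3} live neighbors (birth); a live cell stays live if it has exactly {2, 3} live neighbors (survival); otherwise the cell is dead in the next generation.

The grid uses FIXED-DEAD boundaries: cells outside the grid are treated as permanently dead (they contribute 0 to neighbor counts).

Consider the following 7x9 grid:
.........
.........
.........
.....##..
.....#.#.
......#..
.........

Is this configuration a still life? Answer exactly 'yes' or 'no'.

Compute generation 1 and compare to generation 0 (given above):
Generation 1:
.........
.........
.........
.....##..
.....#.#.
......#..
.........
The grids are IDENTICAL -> still life.

Answer: yes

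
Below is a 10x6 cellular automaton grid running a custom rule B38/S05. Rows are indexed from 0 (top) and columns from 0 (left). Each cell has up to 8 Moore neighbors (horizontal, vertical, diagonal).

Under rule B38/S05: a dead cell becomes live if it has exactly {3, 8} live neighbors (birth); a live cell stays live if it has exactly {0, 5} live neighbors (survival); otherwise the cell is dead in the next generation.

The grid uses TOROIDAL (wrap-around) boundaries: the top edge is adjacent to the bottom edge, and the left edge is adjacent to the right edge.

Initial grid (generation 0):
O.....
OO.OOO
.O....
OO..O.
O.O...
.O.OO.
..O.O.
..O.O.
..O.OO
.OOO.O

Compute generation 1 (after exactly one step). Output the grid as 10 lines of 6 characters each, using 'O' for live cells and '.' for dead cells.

Simulating step by step:
Generation 0 (given above): 26 live cells
Generation 1: 12 live cells
(generation 1 grid is the final answer)

Answer: O.....
..O...
...O..
..O.OO
....O.
.....O
.O...O
.O....
O.....
......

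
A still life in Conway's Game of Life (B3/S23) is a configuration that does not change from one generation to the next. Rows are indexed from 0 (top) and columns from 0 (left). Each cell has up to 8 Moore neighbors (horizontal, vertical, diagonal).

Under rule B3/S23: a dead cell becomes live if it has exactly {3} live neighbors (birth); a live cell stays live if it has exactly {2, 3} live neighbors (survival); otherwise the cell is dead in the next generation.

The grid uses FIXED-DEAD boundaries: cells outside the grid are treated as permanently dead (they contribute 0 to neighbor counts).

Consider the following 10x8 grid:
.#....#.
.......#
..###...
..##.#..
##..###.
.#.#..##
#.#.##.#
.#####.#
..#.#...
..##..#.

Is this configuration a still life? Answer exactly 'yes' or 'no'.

Answer: no

Derivation:
Compute generation 1 and compare to generation 0 (given above):
Generation 1:
........
..##....
..#.#...
......#.
##.....#
...#...#
#......#
........
......#.
..##....
Cell (0,1) differs: gen0=1 vs gen1=0 -> NOT a still life.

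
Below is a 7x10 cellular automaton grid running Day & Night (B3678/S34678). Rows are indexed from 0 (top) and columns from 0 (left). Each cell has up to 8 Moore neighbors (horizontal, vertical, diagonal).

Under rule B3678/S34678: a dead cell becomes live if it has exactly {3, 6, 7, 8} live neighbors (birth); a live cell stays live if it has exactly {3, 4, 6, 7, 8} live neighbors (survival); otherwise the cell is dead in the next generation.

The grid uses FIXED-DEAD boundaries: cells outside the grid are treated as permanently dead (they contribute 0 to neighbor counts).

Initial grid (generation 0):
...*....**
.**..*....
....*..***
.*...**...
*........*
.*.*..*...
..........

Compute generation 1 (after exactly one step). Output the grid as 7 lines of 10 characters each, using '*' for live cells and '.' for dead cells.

Simulating step by step:
Generation 0 (given above): 18 live cells
Generation 1: 12 live cells
(generation 1 grid is the final answer)

Answer: ..*.......
...**..*..
.**.......
.......*.*
.**..**...
..........
..........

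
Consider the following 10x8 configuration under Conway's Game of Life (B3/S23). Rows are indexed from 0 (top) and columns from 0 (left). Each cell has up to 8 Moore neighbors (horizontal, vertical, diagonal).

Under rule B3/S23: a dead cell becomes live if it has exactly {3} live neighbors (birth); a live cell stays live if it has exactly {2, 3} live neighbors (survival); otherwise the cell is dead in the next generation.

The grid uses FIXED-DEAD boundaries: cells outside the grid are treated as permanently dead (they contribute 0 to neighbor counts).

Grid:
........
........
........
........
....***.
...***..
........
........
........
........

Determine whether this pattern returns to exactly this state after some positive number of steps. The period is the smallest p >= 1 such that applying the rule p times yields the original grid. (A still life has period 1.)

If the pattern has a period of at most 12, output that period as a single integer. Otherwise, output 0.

Answer: 2

Derivation:
Simulating and comparing each generation to the original:
Gen 0 (original, given above): 6 live cells
Gen 1: 6 live cells, differs from original
Gen 2: 6 live cells, MATCHES original -> period = 2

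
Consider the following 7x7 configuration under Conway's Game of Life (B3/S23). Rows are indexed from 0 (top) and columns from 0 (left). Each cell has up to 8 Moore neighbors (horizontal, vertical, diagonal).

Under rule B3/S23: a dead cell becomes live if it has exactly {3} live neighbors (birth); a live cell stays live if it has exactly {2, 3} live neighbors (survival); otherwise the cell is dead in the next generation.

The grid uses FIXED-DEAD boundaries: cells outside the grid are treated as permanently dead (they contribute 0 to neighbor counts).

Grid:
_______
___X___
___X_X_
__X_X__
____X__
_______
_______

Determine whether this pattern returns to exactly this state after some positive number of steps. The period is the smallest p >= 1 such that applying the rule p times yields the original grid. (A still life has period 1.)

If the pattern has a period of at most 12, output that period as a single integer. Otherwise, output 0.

Simulating and comparing each generation to the original:
Gen 0 (original, given above): 6 live cells
Gen 1: 6 live cells, differs from original
Gen 2: 6 live cells, MATCHES original -> period = 2

Answer: 2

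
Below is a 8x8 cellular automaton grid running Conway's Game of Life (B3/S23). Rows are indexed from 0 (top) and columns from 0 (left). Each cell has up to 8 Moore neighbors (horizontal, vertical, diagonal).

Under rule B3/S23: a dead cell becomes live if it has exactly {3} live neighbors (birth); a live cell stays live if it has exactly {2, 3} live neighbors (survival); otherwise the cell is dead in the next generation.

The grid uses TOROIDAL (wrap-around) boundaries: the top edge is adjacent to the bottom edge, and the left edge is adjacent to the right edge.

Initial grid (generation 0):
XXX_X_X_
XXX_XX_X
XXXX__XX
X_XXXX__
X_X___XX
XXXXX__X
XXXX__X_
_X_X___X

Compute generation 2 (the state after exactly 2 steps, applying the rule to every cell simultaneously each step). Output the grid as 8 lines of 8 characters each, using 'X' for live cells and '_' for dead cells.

Simulating step by step:
Generation 0 (given above): 40 live cells
Generation 1: 12 live cells
____X_X_
____X___
________
____XX__
______X_
____XX__
______X_
____XXX_
Generation 2: 14 live cells
(generation 2 grid is the final answer)

Answer: ___XX_X_
_____X__
____XX__
_____X__
______X_
_____XX_
______X_
____X_XX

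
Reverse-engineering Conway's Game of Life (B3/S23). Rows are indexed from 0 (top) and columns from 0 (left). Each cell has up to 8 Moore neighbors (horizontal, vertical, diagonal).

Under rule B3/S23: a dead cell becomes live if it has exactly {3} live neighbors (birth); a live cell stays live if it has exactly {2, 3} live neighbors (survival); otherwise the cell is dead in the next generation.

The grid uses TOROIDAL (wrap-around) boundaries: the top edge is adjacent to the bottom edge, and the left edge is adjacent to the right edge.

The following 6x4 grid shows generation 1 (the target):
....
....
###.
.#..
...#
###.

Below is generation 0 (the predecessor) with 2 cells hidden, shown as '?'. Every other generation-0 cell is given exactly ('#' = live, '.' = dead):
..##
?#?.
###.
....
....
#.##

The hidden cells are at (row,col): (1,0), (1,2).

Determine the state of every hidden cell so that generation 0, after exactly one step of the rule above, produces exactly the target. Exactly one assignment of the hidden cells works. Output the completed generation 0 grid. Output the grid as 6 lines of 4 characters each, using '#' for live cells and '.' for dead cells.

Answer: ..##
.#..
###.
....
....
#.##

Derivation:
Hidden generation-0 cells (in order): (1,0), (1,2).
A hidden cell only influences target cells in its own 3x3 neighborhood. Try each of the 2^2 = 4 assignments, step the completed generation 0 forward once under B3/S23, and compare with the target:
  (1,0)=. (1,2)=. -> step reproduces the target at every cell -> ACCEPT
  (1,0)=. (1,2)=# -> step gives (2,1)='.' but target has '#' -> reject
  (1,0)=# (1,2)=. -> step gives (2,1)='.' but target has '#' -> reject
  (1,0)=# (1,2)=# -> step gives (2,1)='.' but target has '#' -> reject
Unique solution: (1,0)=dead, (1,2)=dead.
Check: live-neighbor counts of every cell in the completed generation 0:
4444
4454
2322
2322
2223
2334
Applying B3/S23 to generation 0 with these counts gives:
....
....
###.
.#..
...#
###.
which matches the target exactly.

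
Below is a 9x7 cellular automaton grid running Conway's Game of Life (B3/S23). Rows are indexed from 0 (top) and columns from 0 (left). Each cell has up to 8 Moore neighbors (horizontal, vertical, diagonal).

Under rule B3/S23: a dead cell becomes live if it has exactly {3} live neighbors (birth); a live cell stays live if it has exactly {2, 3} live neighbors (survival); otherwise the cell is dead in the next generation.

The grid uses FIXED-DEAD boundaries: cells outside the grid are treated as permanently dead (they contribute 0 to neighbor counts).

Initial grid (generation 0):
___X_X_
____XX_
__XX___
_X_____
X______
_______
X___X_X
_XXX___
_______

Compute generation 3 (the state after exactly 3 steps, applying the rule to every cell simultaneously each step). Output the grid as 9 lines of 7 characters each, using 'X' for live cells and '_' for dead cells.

Answer: _______
_______
_XXX___
_______
_XX____
__X____
__X____
_X_X___
__X____

Derivation:
Simulating step by step:
Generation 0 (given above): 14 live cells
Generation 1: 15 live cells
_____X_
__X__X_
__XXX__
_XX____
_______
_______
_XXX___
_XXX___
__X____
Generation 2: 11 live cells
_______
__X__X_
____X__
_XX____
_______
__X____
_X_X___
_______
_XXX___
Generation 3: 10 live cells
(generation 3 grid is the final answer)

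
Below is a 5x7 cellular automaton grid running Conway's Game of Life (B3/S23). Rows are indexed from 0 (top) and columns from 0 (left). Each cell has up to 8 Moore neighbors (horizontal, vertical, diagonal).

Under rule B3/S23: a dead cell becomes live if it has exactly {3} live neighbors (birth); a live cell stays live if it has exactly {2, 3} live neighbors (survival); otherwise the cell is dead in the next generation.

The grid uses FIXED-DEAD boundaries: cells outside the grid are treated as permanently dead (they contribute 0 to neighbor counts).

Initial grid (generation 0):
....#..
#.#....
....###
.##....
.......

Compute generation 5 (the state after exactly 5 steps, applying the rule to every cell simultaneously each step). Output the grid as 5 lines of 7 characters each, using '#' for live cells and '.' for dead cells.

Answer: ...#...
..#.#..
..#..#.
...##..
.......

Derivation:
Simulating step by step:
Generation 0 (given above): 8 live cells
Generation 1: 6 live cells
.......
...##..
..##.#.
.....#.
.......
Generation 2: 7 live cells
.......
..###..
..##.#.
....#..
.......
Generation 3: 7 live cells
...#...
..#.#..
..#..#.
...##..
.......
Generation 4: 7 live cells
...#...
..#.#..
..#..#.
...##..
.......
Generation 5: 7 live cells
(generation 5 grid is the final answer)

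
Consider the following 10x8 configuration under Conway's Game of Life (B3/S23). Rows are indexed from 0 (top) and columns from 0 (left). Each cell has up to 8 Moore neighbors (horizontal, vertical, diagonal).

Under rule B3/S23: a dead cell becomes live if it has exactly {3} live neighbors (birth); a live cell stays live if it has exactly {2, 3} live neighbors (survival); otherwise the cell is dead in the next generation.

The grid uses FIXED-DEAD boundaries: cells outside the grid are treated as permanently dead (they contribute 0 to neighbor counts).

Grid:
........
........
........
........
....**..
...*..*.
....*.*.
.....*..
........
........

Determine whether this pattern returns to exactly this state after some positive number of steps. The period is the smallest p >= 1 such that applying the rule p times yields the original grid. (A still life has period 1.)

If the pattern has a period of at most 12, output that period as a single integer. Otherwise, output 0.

Simulating and comparing each generation to the original:
Gen 0 (original, given above): 7 live cells
Gen 1: 7 live cells, MATCHES original -> period = 1

Answer: 1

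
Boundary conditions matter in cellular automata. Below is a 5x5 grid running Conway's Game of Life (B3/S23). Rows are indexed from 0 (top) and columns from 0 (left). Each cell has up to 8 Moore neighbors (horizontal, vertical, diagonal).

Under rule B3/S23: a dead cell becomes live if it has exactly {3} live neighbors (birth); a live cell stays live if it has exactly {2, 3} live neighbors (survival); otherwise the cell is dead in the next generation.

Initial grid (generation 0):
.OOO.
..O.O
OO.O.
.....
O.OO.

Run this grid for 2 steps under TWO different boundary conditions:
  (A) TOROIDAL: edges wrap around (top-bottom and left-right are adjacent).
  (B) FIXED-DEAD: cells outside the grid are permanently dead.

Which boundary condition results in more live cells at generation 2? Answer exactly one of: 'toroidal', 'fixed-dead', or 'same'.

Answer: fixed-dead

Derivation:
Under TOROIDAL boundary, generation 2:
O..O.
..O..
.OO..
.....
O..O.
Population = 7

Under FIXED-DEAD boundary, generation 2:
.OOO.
O...O
OOOOO
.O.O.
.....
Population = 12

Comparison: toroidal=7, fixed-dead=12 -> fixed-dead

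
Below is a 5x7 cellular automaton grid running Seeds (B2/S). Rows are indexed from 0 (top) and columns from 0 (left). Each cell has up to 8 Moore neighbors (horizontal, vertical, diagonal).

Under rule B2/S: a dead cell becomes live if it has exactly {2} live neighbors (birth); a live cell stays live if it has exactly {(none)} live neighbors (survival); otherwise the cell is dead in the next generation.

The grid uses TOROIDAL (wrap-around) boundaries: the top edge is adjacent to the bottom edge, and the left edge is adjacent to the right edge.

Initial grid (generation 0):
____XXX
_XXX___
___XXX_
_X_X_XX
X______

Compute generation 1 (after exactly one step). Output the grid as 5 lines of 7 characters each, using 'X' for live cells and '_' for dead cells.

Answer: _______
X______
_______
_______
_XXX___

Derivation:
Simulating step by step:
Generation 0 (given above): 14 live cells
Generation 1: 4 live cells
(generation 1 grid is the final answer)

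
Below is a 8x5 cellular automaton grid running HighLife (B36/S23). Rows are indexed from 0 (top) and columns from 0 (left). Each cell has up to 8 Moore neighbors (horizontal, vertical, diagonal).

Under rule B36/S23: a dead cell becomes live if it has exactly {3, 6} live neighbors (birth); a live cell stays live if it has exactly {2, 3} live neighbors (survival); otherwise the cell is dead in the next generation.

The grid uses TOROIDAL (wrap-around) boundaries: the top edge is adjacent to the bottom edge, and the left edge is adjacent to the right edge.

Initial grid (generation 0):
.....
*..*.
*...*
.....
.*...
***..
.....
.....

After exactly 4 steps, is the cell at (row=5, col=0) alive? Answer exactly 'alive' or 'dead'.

Simulating step by step:
Generation 0 (given above): 8 live cells
Generation 1: 11 live cells
.....
*....
*...*
*....
***..
***..
.*...
.....
Generation 2: 10 live cells
.....
*...*
**..*
.....
..*.*
.....
***..
.....
Generation 3: 12 live cells
.....
.*..*
.*..*
.*.**
.....
*.**.
.*...
.*...
Generation 4: 13 live cells
*....
.....
**..*
..***
**...
.**..
**...
.....

Cell (5,0) at generation 4: 0 -> dead

Answer: dead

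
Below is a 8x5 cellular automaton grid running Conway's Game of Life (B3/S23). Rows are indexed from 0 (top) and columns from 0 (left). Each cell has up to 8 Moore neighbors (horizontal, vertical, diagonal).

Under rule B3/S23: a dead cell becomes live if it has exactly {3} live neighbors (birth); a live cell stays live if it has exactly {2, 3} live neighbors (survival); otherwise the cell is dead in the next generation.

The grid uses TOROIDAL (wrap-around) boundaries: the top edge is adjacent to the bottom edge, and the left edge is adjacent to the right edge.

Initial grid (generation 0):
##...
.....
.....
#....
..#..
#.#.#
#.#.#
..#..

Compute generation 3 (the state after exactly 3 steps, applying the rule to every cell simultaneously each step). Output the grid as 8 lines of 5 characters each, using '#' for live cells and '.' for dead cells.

Answer: ..##.
.....
.....
#...#
#####
..##.
.##..
.##..

Derivation:
Simulating step by step:
Generation 0 (given above): 11 live cells
Generation 1: 13 live cells
.#...
.....
.....
.....
#..##
#.#.#
#.#.#
..###
Generation 2: 10 live cells
..##.
.....
.....
....#
##.#.
..#..
..#..
..#.#
Generation 3: 15 live cells
(generation 3 grid is the final answer)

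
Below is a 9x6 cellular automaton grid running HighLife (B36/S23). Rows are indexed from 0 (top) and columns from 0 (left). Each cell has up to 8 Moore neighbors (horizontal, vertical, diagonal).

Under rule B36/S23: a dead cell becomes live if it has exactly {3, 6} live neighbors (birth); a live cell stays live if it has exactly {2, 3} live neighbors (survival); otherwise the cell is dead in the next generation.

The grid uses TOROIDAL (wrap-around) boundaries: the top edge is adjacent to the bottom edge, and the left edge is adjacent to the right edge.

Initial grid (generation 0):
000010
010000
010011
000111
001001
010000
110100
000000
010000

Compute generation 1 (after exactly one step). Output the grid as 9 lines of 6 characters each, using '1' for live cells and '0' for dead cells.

Answer: 000000
100011
001101
001100
101101
010000
111000
111000
000000

Derivation:
Simulating step by step:
Generation 0 (given above): 15 live cells
Generation 1: 19 live cells
(generation 1 grid is the final answer)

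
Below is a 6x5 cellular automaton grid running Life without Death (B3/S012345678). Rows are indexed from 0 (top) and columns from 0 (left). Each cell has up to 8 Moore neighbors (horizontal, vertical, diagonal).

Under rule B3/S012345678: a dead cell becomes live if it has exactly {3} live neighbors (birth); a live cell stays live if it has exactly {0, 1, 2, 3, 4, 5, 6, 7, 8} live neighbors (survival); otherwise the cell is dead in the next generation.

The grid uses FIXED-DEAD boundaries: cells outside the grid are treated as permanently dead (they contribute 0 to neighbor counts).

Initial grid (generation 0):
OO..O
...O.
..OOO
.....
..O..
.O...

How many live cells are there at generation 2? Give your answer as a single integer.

Simulating step by step:
Generation 0 (given above): 9 live cells
Generation 1: 11 live cells
OO..O
.O.O.
..OOO
..O..
..O..
.O...
Generation 2: 16 live cells
OOO.O
OO.O.
.OOOO
.OO..
.OO..
.O...
Population at generation 2: 16

Answer: 16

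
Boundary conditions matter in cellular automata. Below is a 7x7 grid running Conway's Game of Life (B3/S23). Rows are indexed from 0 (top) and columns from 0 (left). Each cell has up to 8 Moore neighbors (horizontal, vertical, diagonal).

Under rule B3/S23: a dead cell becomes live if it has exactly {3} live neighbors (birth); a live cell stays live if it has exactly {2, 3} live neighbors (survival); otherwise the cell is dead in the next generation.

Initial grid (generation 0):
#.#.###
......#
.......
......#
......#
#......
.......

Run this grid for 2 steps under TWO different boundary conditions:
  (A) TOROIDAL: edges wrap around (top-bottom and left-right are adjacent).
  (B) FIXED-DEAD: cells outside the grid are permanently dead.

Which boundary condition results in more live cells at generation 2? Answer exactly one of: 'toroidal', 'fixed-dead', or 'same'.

Answer: toroidal

Derivation:
Under TOROIDAL boundary, generation 2:
.....#.
#....#.
.......
.......
.......
.#.....
##...#.
Population = 7

Under FIXED-DEAD boundary, generation 2:
.....##
.....##
.......
.......
.......
.......
.......
Population = 4

Comparison: toroidal=7, fixed-dead=4 -> toroidal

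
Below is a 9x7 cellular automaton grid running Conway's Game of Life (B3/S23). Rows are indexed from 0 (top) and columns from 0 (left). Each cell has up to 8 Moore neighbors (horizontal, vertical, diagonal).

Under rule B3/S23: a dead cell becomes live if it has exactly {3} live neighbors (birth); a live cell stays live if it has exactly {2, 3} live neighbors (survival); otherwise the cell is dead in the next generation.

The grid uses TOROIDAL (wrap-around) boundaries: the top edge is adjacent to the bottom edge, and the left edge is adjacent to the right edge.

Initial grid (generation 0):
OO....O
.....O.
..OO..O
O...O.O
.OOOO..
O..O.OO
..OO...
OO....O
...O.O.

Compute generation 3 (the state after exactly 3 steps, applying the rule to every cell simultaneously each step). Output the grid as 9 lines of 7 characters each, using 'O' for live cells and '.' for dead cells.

Simulating step by step:
Generation 0 (given above): 25 live cells
Generation 1: 30 live cells
O...OOO
.OO..O.
O..OO.O
O...O.O
.OO....
O....OO
..OOOO.
OO.OO.O
..O..O.
Generation 2: 21 live cells
O.OOO..
.OO....
..OOO..
..O.O.O
.O.....
O....OO
..O....
OO....O
..O....
Generation 3: 16 live cells
(generation 3 grid is the final answer)

Answer: .......
.......
....OO.
.OO.OO.
.O.....
OO....O
.....O.
OOO....
..O...O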